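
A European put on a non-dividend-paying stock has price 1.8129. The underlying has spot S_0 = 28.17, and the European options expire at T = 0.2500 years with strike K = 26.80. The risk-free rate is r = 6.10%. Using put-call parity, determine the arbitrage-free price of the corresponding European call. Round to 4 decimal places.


Answer: Call price = 3.5885

Derivation:
Put-call parity: C - P = S_0 * exp(-qT) - K * exp(-rT).
S_0 * exp(-qT) = 28.1700 * 1.00000000 = 28.17000000
K * exp(-rT) = 26.8000 * 0.98486569 = 26.39440056
C = P + S*exp(-qT) - K*exp(-rT)
C = 1.8129 + 28.17000000 - 26.39440056 = 3.5885


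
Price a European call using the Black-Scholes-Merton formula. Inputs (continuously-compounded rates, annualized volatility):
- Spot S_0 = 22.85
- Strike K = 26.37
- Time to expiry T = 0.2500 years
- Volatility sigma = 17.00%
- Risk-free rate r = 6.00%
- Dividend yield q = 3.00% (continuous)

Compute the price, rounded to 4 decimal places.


d1 = (ln(S/K) + (r - q + 0.5*sigma^2) * T) / (sigma * sqrt(T)) = -1.55486333
d2 = d1 - sigma * sqrt(T) = -1.63986333
exp(-rT) = 0.98511194; exp(-qT) = 0.99252805
C = S_0 * exp(-qT) * N(d1) - K * exp(-rT) * N(d2)
N(d1) = 0.05998931; N(d2) = 0.05051679
C = 22.8500 * 0.99252805 * 0.05998931 - 26.3700 * 0.98511194 * 0.05051679 = 0.0482

Answer: Price = 0.0482


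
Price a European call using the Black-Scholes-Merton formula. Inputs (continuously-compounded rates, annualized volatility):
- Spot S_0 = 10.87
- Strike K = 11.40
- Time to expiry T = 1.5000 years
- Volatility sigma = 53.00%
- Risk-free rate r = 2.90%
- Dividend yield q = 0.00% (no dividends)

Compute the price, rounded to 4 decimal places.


Answer: Price = 2.7496

Derivation:
d1 = (ln(S/K) + (r - q + 0.5*sigma^2) * T) / (sigma * sqrt(T)) = 0.31823085
d2 = d1 - sigma * sqrt(T) = -0.33088394
exp(-rT) = 0.95743255; exp(-qT) = 1.00000000
C = S_0 * exp(-qT) * N(d1) - K * exp(-rT) * N(d2)
N(d1) = 0.62484508; N(d2) = 0.37036608
C = 10.8700 * 1.00000000 * 0.62484508 - 11.4000 * 0.95743255 * 0.37036608 = 2.7496


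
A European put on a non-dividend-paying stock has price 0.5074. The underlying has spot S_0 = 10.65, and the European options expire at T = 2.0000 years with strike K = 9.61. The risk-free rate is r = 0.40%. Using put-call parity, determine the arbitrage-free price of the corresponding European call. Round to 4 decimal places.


Answer: Call price = 1.6240

Derivation:
Put-call parity: C - P = S_0 * exp(-qT) - K * exp(-rT).
S_0 * exp(-qT) = 10.6500 * 1.00000000 = 10.65000000
K * exp(-rT) = 9.6100 * 0.99203191 = 9.53342670
C = P + S*exp(-qT) - K*exp(-rT)
C = 0.5074 + 10.65000000 - 9.53342670 = 1.6240


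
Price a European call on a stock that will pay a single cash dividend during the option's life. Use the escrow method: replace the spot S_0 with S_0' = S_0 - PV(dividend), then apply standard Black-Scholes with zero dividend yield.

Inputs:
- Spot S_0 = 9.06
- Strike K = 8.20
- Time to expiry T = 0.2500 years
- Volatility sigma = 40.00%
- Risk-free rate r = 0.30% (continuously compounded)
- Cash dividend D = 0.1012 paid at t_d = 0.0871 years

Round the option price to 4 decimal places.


PV(D) = D * exp(-r * t_d) = 0.1012 * 0.99973873 = 0.10117356
S_0' = S_0 - PV(D) = 9.0600 - 0.10117356 = 8.95882644
d1 = (ln(S_0'/K) + (r + sigma^2/2)*T) / (sigma*sqrt(T)) = 0.54627543
d2 = d1 - sigma*sqrt(T) = 0.34627543
exp(-rT) = 0.99925028
N(d1) = 0.70756169; N(d2) = 0.63543213
C = S_0' * N(d1) - K * exp(-rT) * N(d2) = 8.95882644 * 0.70756169 - 8.2000 * 0.99925028 * 0.63543213 = 1.1323

Answer: Price = 1.1323


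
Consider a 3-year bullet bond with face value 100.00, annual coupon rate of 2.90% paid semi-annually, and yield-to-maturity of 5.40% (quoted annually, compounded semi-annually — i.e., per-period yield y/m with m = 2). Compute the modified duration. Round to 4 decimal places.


Coupon per period c = face * coupon_rate / m = 1.450000
Periods per year m = 2; per-period yield y/m = 0.027000
Number of cashflows N = 6
Cashflows (t years, CF_t, discount factor 1/(1+y/m)^(m*t), PV):
  t = 0.5000: CF_t = 1.450000, DF = 0.973710, PV = 1.411879
  t = 1.0000: CF_t = 1.450000, DF = 0.948111, PV = 1.374761
  t = 1.5000: CF_t = 1.450000, DF = 0.923185, PV = 1.338618
  t = 2.0000: CF_t = 1.450000, DF = 0.898914, PV = 1.303426
  t = 2.5000: CF_t = 1.450000, DF = 0.875282, PV = 1.269158
  t = 3.0000: CF_t = 101.450000, DF = 0.852270, PV = 86.462819
Price P = sum_t PV_t = 93.160661
First compute Macaulay numerator sum_t t * PV_t:
  t * PV_t at t = 0.5000: 0.705940
  t * PV_t at t = 1.0000: 1.374761
  t * PV_t at t = 1.5000: 2.007927
  t * PV_t at t = 2.0000: 2.606851
  t * PV_t at t = 2.5000: 3.172896
  t * PV_t at t = 3.0000: 259.388456
Macaulay duration D = 269.256830 / 93.160661 = 2.890242
Modified duration = D / (1 + y/m) = 2.890242 / (1 + 0.027000) = 2.814257

Answer: Modified duration = 2.8143


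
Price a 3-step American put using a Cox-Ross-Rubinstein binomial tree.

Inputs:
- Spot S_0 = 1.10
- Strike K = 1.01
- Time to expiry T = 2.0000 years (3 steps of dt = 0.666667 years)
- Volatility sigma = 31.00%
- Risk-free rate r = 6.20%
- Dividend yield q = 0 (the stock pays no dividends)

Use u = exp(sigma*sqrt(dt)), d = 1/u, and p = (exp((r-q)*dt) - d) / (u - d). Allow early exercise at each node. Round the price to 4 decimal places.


dt = T/N = 0.666667
u = exp(sigma*sqrt(dt)) = 1.288030; d = 1/u = 0.776379
p = (exp((r-q)*dt) - d) / (u - d) = 0.519534
Discount per step: exp(-r*dt) = 0.959509
Stock lattice S(k, i) with i counting down-moves:
  k=0: S(0,0) = 1.1000
  k=1: S(1,0) = 1.4168; S(1,1) = 0.8540
  k=2: S(2,0) = 1.8249; S(2,1) = 1.1000; S(2,2) = 0.6630
  k=3: S(3,0) = 2.3506; S(3,1) = 1.4168; S(3,2) = 0.8540; S(3,3) = 0.5148
Terminal payoffs V(N, i) = max(K - S_T, 0):
  V(3,0) = 0.000000; V(3,1) = 0.000000; V(3,2) = 0.155983; V(3,3) = 0.495228
Backward induction: V(k, i) = exp(-r*dt) * [p * V(k+1, i) + (1-p) * V(k+1, i+1)]; then take max(V_cont, immediate exercise) for American.
  V(2,0) = exp(-r*dt) * [p*0.000000 + (1-p)*0.000000] = 0.000000; exercise = 0.000000; V(2,0) = max -> 0.000000
  V(2,1) = exp(-r*dt) * [p*0.000000 + (1-p)*0.155983] = 0.071910; exercise = 0.000000; V(2,1) = max -> 0.071910
  V(2,2) = exp(-r*dt) * [p*0.155983 + (1-p)*0.495228] = 0.306063; exercise = 0.346959; V(2,2) = max -> 0.346959
  V(1,0) = exp(-r*dt) * [p*0.000000 + (1-p)*0.071910] = 0.033151; exercise = 0.000000; V(1,0) = max -> 0.033151
  V(1,1) = exp(-r*dt) * [p*0.071910 + (1-p)*0.346959] = 0.195799; exercise = 0.155983; V(1,1) = max -> 0.195799
  V(0,0) = exp(-r*dt) * [p*0.033151 + (1-p)*0.195799] = 0.106791; exercise = 0.000000; V(0,0) = max -> 0.106791

Answer: Price = V(0,0) = 0.1068


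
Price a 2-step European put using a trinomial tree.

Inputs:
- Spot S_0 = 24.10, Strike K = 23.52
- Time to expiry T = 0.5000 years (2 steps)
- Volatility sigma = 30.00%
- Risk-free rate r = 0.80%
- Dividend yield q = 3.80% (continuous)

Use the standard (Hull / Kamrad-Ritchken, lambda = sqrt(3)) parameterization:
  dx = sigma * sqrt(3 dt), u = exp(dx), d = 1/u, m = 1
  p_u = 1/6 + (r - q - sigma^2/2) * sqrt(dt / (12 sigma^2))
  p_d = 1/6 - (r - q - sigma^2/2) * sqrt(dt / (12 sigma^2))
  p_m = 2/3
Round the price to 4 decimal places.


Answer: Price = V(0,0) = 1.7047

Derivation:
dt = T/N = 0.250000; dx = sigma*sqrt(3*dt) = 0.259808
u = exp(dx) = 1.296681; d = 1/u = 0.771200
p_u = 0.130582, p_m = 0.666667, p_d = 0.202751
Discount per step: exp(-r*dt) = 0.998002
Stock lattice S(k, j) with j the centered position index:
  k=0: S(0,+0) = 24.1000
  k=1: S(1,-1) = 18.5859; S(1,+0) = 24.1000; S(1,+1) = 31.2500
  k=2: S(2,-2) = 14.3335; S(2,-1) = 18.5859; S(2,+0) = 24.1000; S(2,+1) = 31.2500; S(2,+2) = 40.5213
Terminal payoffs V(N, j) = max(K - S_T, 0):
  V(2,-2) = 9.186541; V(2,-1) = 4.934082; V(2,+0) = 0.000000; V(2,+1) = 0.000000; V(2,+2) = 0.000000
Backward induction: V(k, j) = exp(-r*dt) * [p_u * V(k+1, j+1) + p_m * V(k+1, j) + p_d * V(k+1, j-1)]
  V(1,-1) = exp(-r*dt) * [p_u*0.000000 + p_m*4.934082 + p_d*9.186541] = 5.141675
  V(1,+0) = exp(-r*dt) * [p_u*0.000000 + p_m*0.000000 + p_d*4.934082] = 0.998391
  V(1,+1) = exp(-r*dt) * [p_u*0.000000 + p_m*0.000000 + p_d*0.000000] = 0.000000
  V(0,+0) = exp(-r*dt) * [p_u*0.000000 + p_m*0.998391 + p_d*5.141675] = 1.704662


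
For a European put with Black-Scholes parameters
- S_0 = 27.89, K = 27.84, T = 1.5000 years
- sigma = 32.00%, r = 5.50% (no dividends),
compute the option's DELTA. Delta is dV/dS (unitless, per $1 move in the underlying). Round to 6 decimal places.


d1 = 0.4110406225; d2 = 0.0191222636
phi(d1) = 0.3666250080; exp(-qT) = 1.0000000000; exp(-rT) = 0.9208114379
N(-d1) = 0.3405213740
Delta = -exp(-qT) * N(-d1) = -1.0000000000 * 0.3405213740 = -0.340521

Answer: Delta = -0.340521


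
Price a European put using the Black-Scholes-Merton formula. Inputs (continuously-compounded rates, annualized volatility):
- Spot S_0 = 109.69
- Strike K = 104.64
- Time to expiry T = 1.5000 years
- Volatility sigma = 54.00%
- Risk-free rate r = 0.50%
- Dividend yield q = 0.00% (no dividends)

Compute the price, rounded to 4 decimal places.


d1 = (ln(S/K) + (r - q + 0.5*sigma^2) * T) / (sigma * sqrt(T)) = 0.41328686
d2 = d1 - sigma * sqrt(T) = -0.24807537
exp(-rT) = 0.99252805; exp(-qT) = 1.00000000
P = K * exp(-rT) * N(-d2) - S_0 * exp(-qT) * N(-d1)
N(-d1) = 0.33969823; N(-d2) = 0.59796196
P = 104.6400 * 0.99252805 * 0.59796196 - 109.6900 * 1.00000000 * 0.33969823 = 24.8417

Answer: Price = 24.8417


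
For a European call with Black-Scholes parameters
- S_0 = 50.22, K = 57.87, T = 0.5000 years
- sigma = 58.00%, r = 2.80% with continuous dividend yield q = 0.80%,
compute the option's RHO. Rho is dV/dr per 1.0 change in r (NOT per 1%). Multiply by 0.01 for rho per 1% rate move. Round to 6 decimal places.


d1 = -0.1162721572; d2 = -0.5263940902
phi(d1) = 0.3962546811; exp(-qT) = 0.9960079893; exp(-rT) = 0.9860975443
N(d2) = 0.2993072105
Rho = K*T*exp(-rT)*N(d2) = 57.8700 * 0.5000 * 0.9860975443 * 0.2993072105 = 8.540053

Answer: Rho = 8.540053


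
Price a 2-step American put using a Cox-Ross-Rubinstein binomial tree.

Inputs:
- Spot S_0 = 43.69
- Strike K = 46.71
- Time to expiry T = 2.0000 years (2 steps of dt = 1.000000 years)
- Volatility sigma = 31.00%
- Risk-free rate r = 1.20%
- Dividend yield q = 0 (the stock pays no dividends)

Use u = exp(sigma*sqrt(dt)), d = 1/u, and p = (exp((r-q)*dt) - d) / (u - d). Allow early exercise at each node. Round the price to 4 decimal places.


dt = T/N = 1.000000
u = exp(sigma*sqrt(dt)) = 1.363425; d = 1/u = 0.733447
p = (exp((r-q)*dt) - d) / (u - d) = 0.442278
Discount per step: exp(-r*dt) = 0.988072
Stock lattice S(k, i) with i counting down-moves:
  k=0: S(0,0) = 43.6900
  k=1: S(1,0) = 59.5680; S(1,1) = 32.0443
  k=2: S(2,0) = 81.2166; S(2,1) = 43.6900; S(2,2) = 23.5028
Terminal payoffs V(N, i) = max(K - S_T, 0):
  V(2,0) = 0.000000; V(2,1) = 3.020000; V(2,2) = 23.207208
Backward induction: V(k, i) = exp(-r*dt) * [p * V(k+1, i) + (1-p) * V(k+1, i+1)]; then take max(V_cont, immediate exercise) for American.
  V(1,0) = exp(-r*dt) * [p*0.000000 + (1-p)*3.020000] = 1.664230; exercise = 0.000000; V(1,0) = max -> 1.664230
  V(1,1) = exp(-r*dt) * [p*3.020000 + (1-p)*23.207208] = 14.108532; exercise = 14.665702; V(1,1) = max -> 14.665702
  V(0,0) = exp(-r*dt) * [p*1.664230 + (1-p)*14.665702] = 8.809094; exercise = 3.020000; V(0,0) = max -> 8.809094

Answer: Price = V(0,0) = 8.8091


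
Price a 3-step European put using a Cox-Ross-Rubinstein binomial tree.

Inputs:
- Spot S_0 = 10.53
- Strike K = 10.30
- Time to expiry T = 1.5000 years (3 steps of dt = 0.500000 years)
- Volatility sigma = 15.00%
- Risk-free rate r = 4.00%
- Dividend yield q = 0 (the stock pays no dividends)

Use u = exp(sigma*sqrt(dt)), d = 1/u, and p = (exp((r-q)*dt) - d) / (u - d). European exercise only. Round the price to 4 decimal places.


Answer: Price = V(0,0) = 0.4477

Derivation:
dt = T/N = 0.500000
u = exp(sigma*sqrt(dt)) = 1.111895; d = 1/u = 0.899365
p = (exp((r-q)*dt) - d) / (u - d) = 0.568560
Discount per step: exp(-r*dt) = 0.980199
Stock lattice S(k, i) with i counting down-moves:
  k=0: S(0,0) = 10.5300
  k=1: S(1,0) = 11.7083; S(1,1) = 9.4703
  k=2: S(2,0) = 13.0184; S(2,1) = 10.5300; S(2,2) = 8.5173
  k=3: S(3,0) = 14.4750; S(3,1) = 11.7083; S(3,2) = 9.4703; S(3,3) = 7.6601
Terminal payoffs V(N, i) = max(K - S_T, 0):
  V(3,0) = 0.000000; V(3,1) = 0.000000; V(3,2) = 0.829684; V(3,3) = 2.639860
Backward induction: V(k, i) = exp(-r*dt) * [p * V(k+1, i) + (1-p) * V(k+1, i+1)].
  V(2,0) = exp(-r*dt) * [p*0.000000 + (1-p)*0.000000] = 0.000000
  V(2,1) = exp(-r*dt) * [p*0.000000 + (1-p)*0.829684] = 0.350871
  V(2,2) = exp(-r*dt) * [p*0.829684 + (1-p)*2.639860] = 1.578773
  V(1,0) = exp(-r*dt) * [p*0.000000 + (1-p)*0.350871] = 0.148382
  V(1,1) = exp(-r*dt) * [p*0.350871 + (1-p)*1.578773] = 0.863199
  V(0,0) = exp(-r*dt) * [p*0.148382 + (1-p)*0.863199] = 0.447738


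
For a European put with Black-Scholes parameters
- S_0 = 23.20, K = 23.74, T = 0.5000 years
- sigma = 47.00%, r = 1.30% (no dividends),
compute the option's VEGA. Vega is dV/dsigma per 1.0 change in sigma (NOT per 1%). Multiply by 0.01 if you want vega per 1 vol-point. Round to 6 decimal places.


Answer: Vega = 6.500341

Derivation:
d1 = 0.1164947574; d2 = -0.2158454297
phi(d1) = 0.3962444154; exp(-qT) = 1.0000000000; exp(-rT) = 0.9935210793
Vega = S * exp(-qT) * phi(d1) * sqrt(T) = 23.2000 * 1.0000000000 * 0.3962444154 * 0.7071067812 = 6.500341


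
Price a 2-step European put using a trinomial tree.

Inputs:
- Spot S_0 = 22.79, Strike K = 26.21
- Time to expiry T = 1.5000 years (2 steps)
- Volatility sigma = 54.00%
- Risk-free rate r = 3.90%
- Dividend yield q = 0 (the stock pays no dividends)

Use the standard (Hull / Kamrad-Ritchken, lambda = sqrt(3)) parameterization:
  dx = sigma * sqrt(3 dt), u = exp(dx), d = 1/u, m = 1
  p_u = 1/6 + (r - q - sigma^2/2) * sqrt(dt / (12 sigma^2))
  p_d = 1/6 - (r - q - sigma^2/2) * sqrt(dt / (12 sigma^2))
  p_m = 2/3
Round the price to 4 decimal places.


dt = T/N = 0.750000; dx = sigma*sqrt(3*dt) = 0.810000
u = exp(dx) = 2.247908; d = 1/u = 0.444858
p_u = 0.117222, p_m = 0.666667, p_d = 0.216111
Discount per step: exp(-r*dt) = 0.971174
Stock lattice S(k, j) with j the centered position index:
  k=0: S(0,+0) = 22.7900
  k=1: S(1,-1) = 10.1383; S(1,+0) = 22.7900; S(1,+1) = 51.2298
  k=2: S(2,-2) = 4.5101; S(2,-1) = 10.1383; S(2,+0) = 22.7900; S(2,+1) = 51.2298; S(2,+2) = 115.1599
Terminal payoffs V(N, j) = max(K - S_T, 0):
  V(2,-2) = 21.699889; V(2,-1) = 16.071685; V(2,+0) = 3.420000; V(2,+1) = 0.000000; V(2,+2) = 0.000000
Backward induction: V(k, j) = exp(-r*dt) * [p_u * V(k+1, j+1) + p_m * V(k+1, j) + p_d * V(k+1, j-1)]
  V(1,-1) = exp(-r*dt) * [p_u*3.420000 + p_m*16.071685 + p_d*21.699889] = 15.349345
  V(1,+0) = exp(-r*dt) * [p_u*0.000000 + p_m*3.420000 + p_d*16.071685] = 5.587424
  V(1,+1) = exp(-r*dt) * [p_u*0.000000 + p_m*0.000000 + p_d*3.420000] = 0.717794
  V(0,+0) = exp(-r*dt) * [p_u*0.717794 + p_m*5.587424 + p_d*15.349345] = 6.920831

Answer: Price = V(0,0) = 6.9208


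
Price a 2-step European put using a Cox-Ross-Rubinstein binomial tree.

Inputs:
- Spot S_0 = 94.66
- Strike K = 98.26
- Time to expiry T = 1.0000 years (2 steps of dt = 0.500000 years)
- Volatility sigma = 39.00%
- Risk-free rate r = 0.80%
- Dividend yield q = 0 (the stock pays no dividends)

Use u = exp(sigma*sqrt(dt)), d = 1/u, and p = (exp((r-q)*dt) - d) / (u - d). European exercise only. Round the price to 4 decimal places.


Answer: Price = V(0,0) = 15.4282

Derivation:
dt = T/N = 0.500000
u = exp(sigma*sqrt(dt)) = 1.317547; d = 1/u = 0.758986
p = (exp((r-q)*dt) - d) / (u - d) = 0.438666
Discount per step: exp(-r*dt) = 0.996008
Stock lattice S(k, i) with i counting down-moves:
  k=0: S(0,0) = 94.6600
  k=1: S(1,0) = 124.7190; S(1,1) = 71.8456
  k=2: S(2,0) = 164.3231; S(2,1) = 94.6600; S(2,2) = 54.5298
Terminal payoffs V(N, i) = max(K - S_T, 0):
  V(2,0) = 0.000000; V(2,1) = 3.600000; V(2,2) = 43.730151
Backward induction: V(k, i) = exp(-r*dt) * [p * V(k+1, i) + (1-p) * V(k+1, i+1)].
  V(1,0) = exp(-r*dt) * [p*0.000000 + (1-p)*3.600000] = 2.012734
  V(1,1) = exp(-r*dt) * [p*3.600000 + (1-p)*43.730151] = 26.022109
  V(0,0) = exp(-r*dt) * [p*2.012734 + (1-p)*26.022109] = 15.428168


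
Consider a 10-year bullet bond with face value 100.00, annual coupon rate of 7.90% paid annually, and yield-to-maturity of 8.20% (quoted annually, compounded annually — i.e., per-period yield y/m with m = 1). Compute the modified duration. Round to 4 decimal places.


Answer: Modified duration = 6.6940

Derivation:
Coupon per period c = face * coupon_rate / m = 7.900000
Periods per year m = 1; per-period yield y/m = 0.082000
Number of cashflows N = 10
Cashflows (t years, CF_t, discount factor 1/(1+y/m)^(m*t), PV):
  t = 1.0000: CF_t = 7.900000, DF = 0.924214, PV = 7.301294
  t = 2.0000: CF_t = 7.900000, DF = 0.854172, PV = 6.747961
  t = 3.0000: CF_t = 7.900000, DF = 0.789438, PV = 6.236563
  t = 4.0000: CF_t = 7.900000, DF = 0.729610, PV = 5.763921
  t = 5.0000: CF_t = 7.900000, DF = 0.674316, PV = 5.327099
  t = 6.0000: CF_t = 7.900000, DF = 0.623213, PV = 4.923382
  t = 7.0000: CF_t = 7.900000, DF = 0.575982, PV = 4.550261
  t = 8.0000: CF_t = 7.900000, DF = 0.532331, PV = 4.205416
  t = 9.0000: CF_t = 7.900000, DF = 0.491988, PV = 3.886706
  t = 10.0000: CF_t = 107.900000, DF = 0.454703, PV = 49.062405
Price P = sum_t PV_t = 98.005009
First compute Macaulay numerator sum_t t * PV_t:
  t * PV_t at t = 1.0000: 7.301294
  t * PV_t at t = 2.0000: 13.495922
  t * PV_t at t = 3.0000: 18.709689
  t * PV_t at t = 4.0000: 23.055686
  t * PV_t at t = 5.0000: 26.635496
  t * PV_t at t = 6.0000: 29.540292
  t * PV_t at t = 7.0000: 31.851824
  t * PV_t at t = 8.0000: 33.643331
  t * PV_t at t = 9.0000: 34.980358
  t * PV_t at t = 10.0000: 490.624054
Macaulay duration D = 709.837946 / 98.005009 = 7.242874
Modified duration = D / (1 + y/m) = 7.242874 / (1 + 0.082000) = 6.693969


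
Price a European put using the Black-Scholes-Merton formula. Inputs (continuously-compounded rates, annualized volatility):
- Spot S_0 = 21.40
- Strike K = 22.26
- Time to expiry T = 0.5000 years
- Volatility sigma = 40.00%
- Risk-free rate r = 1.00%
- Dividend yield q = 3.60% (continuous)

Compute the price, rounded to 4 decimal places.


Answer: Price = 3.0340

Derivation:
d1 = (ln(S/K) + (r - q + 0.5*sigma^2) * T) / (sigma * sqrt(T)) = -0.04384212
d2 = d1 - sigma * sqrt(T) = -0.32668483
exp(-rT) = 0.99501248; exp(-qT) = 0.98216103
P = K * exp(-rT) * N(-d2) - S_0 * exp(-qT) * N(-d1)
N(-d1) = 0.51748487; N(-d2) = 0.62804686
P = 22.2600 * 0.99501248 * 0.62804686 - 21.4000 * 0.98216103 * 0.51748487 = 3.0340


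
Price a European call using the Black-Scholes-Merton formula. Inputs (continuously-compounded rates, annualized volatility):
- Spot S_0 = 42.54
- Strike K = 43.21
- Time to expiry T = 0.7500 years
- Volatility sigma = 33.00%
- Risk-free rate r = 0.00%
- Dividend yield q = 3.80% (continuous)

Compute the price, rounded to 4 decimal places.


d1 = (ln(S/K) + (r - q + 0.5*sigma^2) * T) / (sigma * sqrt(T)) = -0.01151076
d2 = d1 - sigma * sqrt(T) = -0.29729914
exp(-rT) = 1.00000000; exp(-qT) = 0.97190229
C = S_0 * exp(-qT) * N(d1) - K * exp(-rT) * N(d2)
N(d1) = 0.49540797; N(d2) = 0.38311907
C = 42.5400 * 0.97190229 * 0.49540797 - 43.2100 * 1.00000000 * 0.38311907 = 3.9279

Answer: Price = 3.9279


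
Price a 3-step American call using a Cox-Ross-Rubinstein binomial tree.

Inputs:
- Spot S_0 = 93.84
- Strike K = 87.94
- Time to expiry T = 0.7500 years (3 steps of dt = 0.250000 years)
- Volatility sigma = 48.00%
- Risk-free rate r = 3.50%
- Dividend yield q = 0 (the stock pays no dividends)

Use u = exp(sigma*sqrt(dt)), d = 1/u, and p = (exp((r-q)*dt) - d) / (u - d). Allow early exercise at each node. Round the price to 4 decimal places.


Answer: Price = V(0,0) = 20.2671

Derivation:
dt = T/N = 0.250000
u = exp(sigma*sqrt(dt)) = 1.271249; d = 1/u = 0.786628
p = (exp((r-q)*dt) - d) / (u - d) = 0.458421
Discount per step: exp(-r*dt) = 0.991288
Stock lattice S(k, i) with i counting down-moves:
  k=0: S(0,0) = 93.8400
  k=1: S(1,0) = 119.2940; S(1,1) = 73.8172
  k=2: S(2,0) = 151.6524; S(2,1) = 93.8400; S(2,2) = 58.0666
  k=3: S(3,0) = 192.7880; S(3,1) = 119.2940; S(3,2) = 73.8172; S(3,3) = 45.6768
Terminal payoffs V(N, i) = max(S_T - K, 0):
  V(3,0) = 104.848012; V(3,1) = 31.354020; V(3,2) = 0.000000; V(3,3) = 0.000000
Backward induction: V(k, i) = exp(-r*dt) * [p * V(k+1, i) + (1-p) * V(k+1, i+1)]; then take max(V_cont, immediate exercise) for American.
  V(2,0) = exp(-r*dt) * [p*104.848012 + (1-p)*31.354020] = 64.478540; exercise = 63.712422; V(2,0) = max -> 64.478540
  V(2,1) = exp(-r*dt) * [p*31.354020 + (1-p)*0.000000] = 14.248120; exercise = 5.900000; V(2,1) = max -> 14.248120
  V(2,2) = exp(-r*dt) * [p*0.000000 + (1-p)*0.000000] = 0.000000; exercise = 0.000000; V(2,2) = max -> 0.000000
  V(1,0) = exp(-r*dt) * [p*64.478540 + (1-p)*14.248120] = 36.950063; exercise = 31.354020; V(1,0) = max -> 36.950063
  V(1,1) = exp(-r*dt) * [p*14.248120 + (1-p)*0.000000] = 6.474734; exercise = 0.000000; V(1,1) = max -> 6.474734
  V(0,0) = exp(-r*dt) * [p*36.950063 + (1-p)*6.474734] = 20.267146; exercise = 5.900000; V(0,0) = max -> 20.267146


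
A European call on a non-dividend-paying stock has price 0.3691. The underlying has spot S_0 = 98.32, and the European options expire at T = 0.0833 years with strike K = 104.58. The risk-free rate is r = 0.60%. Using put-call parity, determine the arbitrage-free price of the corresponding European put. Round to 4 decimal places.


Answer: Put price = 6.5768

Derivation:
Put-call parity: C - P = S_0 * exp(-qT) - K * exp(-rT).
S_0 * exp(-qT) = 98.3200 * 1.00000000 = 98.32000000
K * exp(-rT) = 104.5800 * 0.99950032 = 104.52774398
P = C - S*exp(-qT) + K*exp(-rT)
P = 0.3691 - 98.32000000 + 104.52774398 = 6.5768


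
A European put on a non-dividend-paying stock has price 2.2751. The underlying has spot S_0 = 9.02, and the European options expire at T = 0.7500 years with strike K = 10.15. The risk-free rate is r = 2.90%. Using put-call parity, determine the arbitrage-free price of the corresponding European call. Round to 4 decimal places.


Answer: Call price = 1.3635

Derivation:
Put-call parity: C - P = S_0 * exp(-qT) - K * exp(-rT).
S_0 * exp(-qT) = 9.0200 * 1.00000000 = 9.02000000
K * exp(-rT) = 10.1500 * 0.97848483 = 9.93162098
C = P + S*exp(-qT) - K*exp(-rT)
C = 2.2751 + 9.02000000 - 9.93162098 = 1.3635


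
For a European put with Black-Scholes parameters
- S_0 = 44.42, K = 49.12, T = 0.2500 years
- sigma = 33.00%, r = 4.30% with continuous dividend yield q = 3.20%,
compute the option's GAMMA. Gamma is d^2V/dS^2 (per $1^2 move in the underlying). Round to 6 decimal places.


Answer: Gamma = 0.047403

Derivation:
d1 = -0.5103876689; d2 = -0.6753876689
phi(d1) = 0.3502226025; exp(-qT) = 0.9920319148; exp(-rT) = 0.9893075748
Gamma = exp(-qT) * phi(d1) / (S * sigma * sqrt(T)) = 0.9920319148 * 0.3502226025 / (44.4200 * 0.3300 * 0.5000000000) = 0.047403


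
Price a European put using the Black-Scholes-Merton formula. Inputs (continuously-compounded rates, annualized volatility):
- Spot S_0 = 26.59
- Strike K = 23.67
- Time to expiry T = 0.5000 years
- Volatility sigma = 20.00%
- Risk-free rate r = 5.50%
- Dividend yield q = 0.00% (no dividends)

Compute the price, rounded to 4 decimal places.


d1 = (ln(S/K) + (r - q + 0.5*sigma^2) * T) / (sigma * sqrt(T)) = 1.08771960
d2 = d1 - sigma * sqrt(T) = 0.94629825
exp(-rT) = 0.97287468; exp(-qT) = 1.00000000
P = K * exp(-rT) * N(-d2) - S_0 * exp(-qT) * N(-d1)
N(-d1) = 0.13835946; N(-d2) = 0.17199824
P = 23.6700 * 0.97287468 * 0.17199824 - 26.5900 * 1.00000000 * 0.13835946 = 0.2818

Answer: Price = 0.2818


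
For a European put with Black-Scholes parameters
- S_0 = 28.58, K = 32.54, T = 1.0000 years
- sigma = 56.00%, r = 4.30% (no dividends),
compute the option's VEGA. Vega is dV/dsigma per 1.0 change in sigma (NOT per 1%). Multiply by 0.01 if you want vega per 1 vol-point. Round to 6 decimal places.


d1 = 0.1250661977; d2 = -0.4349338023
phi(d1) = 0.3958344106; exp(-qT) = 1.0000000000; exp(-rT) = 0.9579113901
Vega = S * exp(-qT) * phi(d1) * sqrt(T) = 28.5800 * 1.0000000000 * 0.3958344106 * 1.0000000000 = 11.312947

Answer: Vega = 11.312947


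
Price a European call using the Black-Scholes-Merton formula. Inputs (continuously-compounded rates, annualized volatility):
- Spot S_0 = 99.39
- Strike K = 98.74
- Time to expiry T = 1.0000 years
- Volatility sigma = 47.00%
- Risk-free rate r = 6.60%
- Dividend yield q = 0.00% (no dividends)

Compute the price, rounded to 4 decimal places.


d1 = (ln(S/K) + (r - q + 0.5*sigma^2) * T) / (sigma * sqrt(T)) = 0.38938590
d2 = d1 - sigma * sqrt(T) = -0.08061410
exp(-rT) = 0.93613086; exp(-qT) = 1.00000000
C = S_0 * exp(-qT) * N(d1) - K * exp(-rT) * N(d2)
N(d1) = 0.65150465; N(d2) = 0.46787443
C = 99.3900 * 1.00000000 * 0.65150465 - 98.7400 * 0.93613086 * 0.46787443 = 21.5057

Answer: Price = 21.5057


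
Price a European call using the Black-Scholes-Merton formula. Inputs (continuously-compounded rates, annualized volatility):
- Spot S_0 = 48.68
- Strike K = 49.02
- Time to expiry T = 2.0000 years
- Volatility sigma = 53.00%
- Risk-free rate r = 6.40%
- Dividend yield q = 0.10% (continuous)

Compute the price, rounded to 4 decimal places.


Answer: Price = 16.2845

Derivation:
d1 = (ln(S/K) + (r - q + 0.5*sigma^2) * T) / (sigma * sqrt(T)) = 0.53358530
d2 = d1 - sigma * sqrt(T) = -0.21594789
exp(-rT) = 0.87985338; exp(-qT) = 0.99800200
C = S_0 * exp(-qT) * N(d1) - K * exp(-rT) * N(d2)
N(d1) = 0.70318576; N(d2) = 0.41451418
C = 48.6800 * 0.99800200 * 0.70318576 - 49.0200 * 0.87985338 * 0.41451418 = 16.2845


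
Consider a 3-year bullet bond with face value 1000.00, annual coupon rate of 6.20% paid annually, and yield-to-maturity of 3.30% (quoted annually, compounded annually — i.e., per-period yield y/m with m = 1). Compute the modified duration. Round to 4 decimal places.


Answer: Modified duration = 2.7447

Derivation:
Coupon per period c = face * coupon_rate / m = 62.000000
Periods per year m = 1; per-period yield y/m = 0.033000
Number of cashflows N = 3
Cashflows (t years, CF_t, discount factor 1/(1+y/m)^(m*t), PV):
  t = 1.0000: CF_t = 62.000000, DF = 0.968054, PV = 60.019361
  t = 2.0000: CF_t = 62.000000, DF = 0.937129, PV = 58.101995
  t = 3.0000: CF_t = 1062.000000, DF = 0.907192, PV = 963.437513
Price P = sum_t PV_t = 1081.558869
First compute Macaulay numerator sum_t t * PV_t:
  t * PV_t at t = 1.0000: 60.019361
  t * PV_t at t = 2.0000: 116.203990
  t * PV_t at t = 3.0000: 2890.312538
Macaulay duration D = 3066.535890 / 1081.558869 = 2.835293
Modified duration = D / (1 + y/m) = 2.835293 / (1 + 0.033000) = 2.744717


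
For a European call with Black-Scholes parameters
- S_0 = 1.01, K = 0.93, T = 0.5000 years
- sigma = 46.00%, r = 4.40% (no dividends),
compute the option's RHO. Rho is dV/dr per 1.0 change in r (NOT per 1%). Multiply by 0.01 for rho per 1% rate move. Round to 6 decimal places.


Answer: Rho = 0.256120

Derivation:
d1 = 0.4839716233; d2 = 0.1587025039
phi(d1) = 0.3548525956; exp(-qT) = 1.0000000000; exp(-rT) = 0.9782402351
N(d2) = 0.5630483673
Rho = K*T*exp(-rT)*N(d2) = 0.9300 * 0.5000 * 0.9782402351 * 0.5630483673 = 0.256120


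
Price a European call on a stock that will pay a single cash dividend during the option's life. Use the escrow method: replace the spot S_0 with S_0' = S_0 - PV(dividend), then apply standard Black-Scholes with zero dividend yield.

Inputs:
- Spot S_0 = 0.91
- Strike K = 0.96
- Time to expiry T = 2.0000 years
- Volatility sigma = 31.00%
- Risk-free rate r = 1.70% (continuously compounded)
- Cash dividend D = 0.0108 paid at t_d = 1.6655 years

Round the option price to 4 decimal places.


Answer: Price = 0.1447

Derivation:
PV(D) = D * exp(-r * t_d) = 0.0108 * 0.97208357 = 0.01049850
S_0' = S_0 - PV(D) = 0.9100 - 0.01049850 = 0.89950150
d1 = (ln(S_0'/K) + (r + sigma^2/2)*T) / (sigma*sqrt(T)) = 0.14828128
d2 = d1 - sigma*sqrt(T) = -0.29012492
exp(-rT) = 0.96657150
N(d1) = 0.55893961; N(d2) = 0.38586033
C = S_0' * N(d1) - K * exp(-rT) * N(d2) = 0.89950150 * 0.55893961 - 0.9600 * 0.96657150 * 0.38586033 = 0.1447


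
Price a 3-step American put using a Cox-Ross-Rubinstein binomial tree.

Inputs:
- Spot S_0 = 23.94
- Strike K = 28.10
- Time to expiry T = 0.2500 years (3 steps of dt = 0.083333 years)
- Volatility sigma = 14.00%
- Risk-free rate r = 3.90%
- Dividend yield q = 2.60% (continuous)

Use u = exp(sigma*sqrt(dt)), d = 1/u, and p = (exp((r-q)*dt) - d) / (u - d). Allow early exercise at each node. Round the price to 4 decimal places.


Answer: Price = V(0,0) = 4.1600

Derivation:
dt = T/N = 0.083333
u = exp(sigma*sqrt(dt)) = 1.041242; d = 1/u = 0.960391
p = (exp((r-q)*dt) - d) / (u - d) = 0.503304
Discount per step: exp(-r*dt) = 0.996755
Stock lattice S(k, i) with i counting down-moves:
  k=0: S(0,0) = 23.9400
  k=1: S(1,0) = 24.9273; S(1,1) = 22.9918
  k=2: S(2,0) = 25.9554; S(2,1) = 23.9400; S(2,2) = 22.0811
  k=3: S(3,0) = 27.0259; S(3,1) = 24.9273; S(3,2) = 22.9918; S(3,3) = 21.2065
Terminal payoffs V(N, i) = max(K - S_T, 0):
  V(3,0) = 1.074138; V(3,1) = 3.172659; V(3,2) = 5.108233; V(3,3) = 6.893513
Backward induction: V(k, i) = exp(-r*dt) * [p * V(k+1, i) + (1-p) * V(k+1, i+1)]; then take max(V_cont, immediate exercise) for American.
  V(2,0) = exp(-r*dt) * [p*1.074138 + (1-p)*3.172659] = 2.109598; exercise = 2.144599; V(2,0) = max -> 2.144599
  V(2,1) = exp(-r*dt) * [p*3.172659 + (1-p)*5.108233] = 4.120637; exercise = 4.160000; V(2,1) = max -> 4.160000
  V(2,2) = exp(-r*dt) * [p*5.108233 + (1-p)*6.893513] = 5.975522; exercise = 6.018908; V(2,2) = max -> 6.018908
  V(1,0) = exp(-r*dt) * [p*2.144599 + (1-p)*4.160000] = 3.135433; exercise = 3.172659; V(1,0) = max -> 3.172659
  V(1,1) = exp(-r*dt) * [p*4.160000 + (1-p)*6.018908] = 5.066818; exercise = 5.108233; V(1,1) = max -> 5.108233
  V(0,0) = exp(-r*dt) * [p*3.172659 + (1-p)*5.108233] = 4.120637; exercise = 4.160000; V(0,0) = max -> 4.160000


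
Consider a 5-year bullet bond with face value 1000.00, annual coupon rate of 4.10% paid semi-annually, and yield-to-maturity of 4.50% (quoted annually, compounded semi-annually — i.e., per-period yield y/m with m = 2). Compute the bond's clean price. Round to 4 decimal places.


Coupon per period c = face * coupon_rate / m = 20.500000
Periods per year m = 2; per-period yield y/m = 0.022500
Number of cashflows N = 10
Cashflows (t years, CF_t, discount factor 1/(1+y/m)^(m*t), PV):
  t = 0.5000: CF_t = 20.500000, DF = 0.977995, PV = 20.048900
  t = 1.0000: CF_t = 20.500000, DF = 0.956474, PV = 19.607726
  t = 1.5000: CF_t = 20.500000, DF = 0.935427, PV = 19.176260
  t = 2.0000: CF_t = 20.500000, DF = 0.914843, PV = 18.754289
  t = 2.5000: CF_t = 20.500000, DF = 0.894712, PV = 18.341603
  t = 3.0000: CF_t = 20.500000, DF = 0.875024, PV = 17.937998
  t = 3.5000: CF_t = 20.500000, DF = 0.855769, PV = 17.543274
  t = 4.0000: CF_t = 20.500000, DF = 0.836938, PV = 17.157236
  t = 4.5000: CF_t = 20.500000, DF = 0.818522, PV = 16.779693
  t = 5.0000: CF_t = 1020.500000, DF = 0.800510, PV = 816.920590
Price P = sum_t PV_t = 982.267567

Answer: Price = 982.2676


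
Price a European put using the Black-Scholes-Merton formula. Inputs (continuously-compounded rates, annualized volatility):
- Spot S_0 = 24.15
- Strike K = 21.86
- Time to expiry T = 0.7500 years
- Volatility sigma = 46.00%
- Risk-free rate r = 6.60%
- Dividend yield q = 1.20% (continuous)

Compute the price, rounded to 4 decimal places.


Answer: Price = 2.1800

Derivation:
d1 = (ln(S/K) + (r - q + 0.5*sigma^2) * T) / (sigma * sqrt(T)) = 0.55093247
d2 = d1 - sigma * sqrt(T) = 0.15256079
exp(-rT) = 0.95170516; exp(-qT) = 0.99104038
P = K * exp(-rT) * N(-d2) - S_0 * exp(-qT) * N(-d1)
N(-d1) = 0.29083998; N(-d2) = 0.43937233
P = 21.8600 * 0.95170516 * 0.43937233 - 24.1500 * 0.99104038 * 0.29083998 = 2.1800


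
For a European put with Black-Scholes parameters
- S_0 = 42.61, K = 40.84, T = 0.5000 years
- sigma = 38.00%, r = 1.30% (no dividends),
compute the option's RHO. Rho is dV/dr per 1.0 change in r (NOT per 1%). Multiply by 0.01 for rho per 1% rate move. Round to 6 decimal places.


d1 = 0.3164376318; d2 = 0.0477370550
phi(d1) = 0.3794604436; exp(-qT) = 1.0000000000; exp(-rT) = 0.9935210793
N(-d2) = 0.4809629011
Rho = -K*T*exp(-rT)*N(-d2) = -40.8400 * 0.5000 * 0.9935210793 * 0.4809629011 = -9.757631

Answer: Rho = -9.757631


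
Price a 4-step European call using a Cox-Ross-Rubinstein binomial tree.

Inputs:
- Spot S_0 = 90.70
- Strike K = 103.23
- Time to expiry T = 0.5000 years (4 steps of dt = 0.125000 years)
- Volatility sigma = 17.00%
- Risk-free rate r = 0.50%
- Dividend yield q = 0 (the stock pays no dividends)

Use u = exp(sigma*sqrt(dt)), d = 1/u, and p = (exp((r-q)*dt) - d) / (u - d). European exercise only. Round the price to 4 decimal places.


Answer: Price = V(0,0) = 0.6980

Derivation:
dt = T/N = 0.125000
u = exp(sigma*sqrt(dt)) = 1.061947; d = 1/u = 0.941667
p = (exp((r-q)*dt) - d) / (u - d) = 0.490176
Discount per step: exp(-r*dt) = 0.999375
Stock lattice S(k, i) with i counting down-moves:
  k=0: S(0,0) = 90.7000
  k=1: S(1,0) = 96.3186; S(1,1) = 85.4092
  k=2: S(2,0) = 102.2853; S(2,1) = 90.7000; S(2,2) = 80.4269
  k=3: S(3,0) = 108.6215; S(3,1) = 96.3186; S(3,2) = 85.4092; S(3,3) = 75.7354
  k=4: S(4,0) = 115.3503; S(4,1) = 102.2853; S(4,2) = 90.7000; S(4,3) = 80.4269; S(4,4) = 71.3175
Terminal payoffs V(N, i) = max(S_T - K, 0):
  V(4,0) = 12.120309; V(4,1) = 0.000000; V(4,2) = 0.000000; V(4,3) = 0.000000; V(4,4) = 0.000000
Backward induction: V(k, i) = exp(-r*dt) * [p * V(k+1, i) + (1-p) * V(k+1, i+1)].
  V(3,0) = exp(-r*dt) * [p*12.120309 + (1-p)*0.000000] = 5.937376
  V(3,1) = exp(-r*dt) * [p*0.000000 + (1-p)*0.000000] = 0.000000
  V(3,2) = exp(-r*dt) * [p*0.000000 + (1-p)*0.000000] = 0.000000
  V(3,3) = exp(-r*dt) * [p*0.000000 + (1-p)*0.000000] = 0.000000
  V(2,0) = exp(-r*dt) * [p*5.937376 + (1-p)*0.000000] = 2.908543
  V(2,1) = exp(-r*dt) * [p*0.000000 + (1-p)*0.000000] = 0.000000
  V(2,2) = exp(-r*dt) * [p*0.000000 + (1-p)*0.000000] = 0.000000
  V(1,0) = exp(-r*dt) * [p*2.908543 + (1-p)*0.000000] = 1.424808
  V(1,1) = exp(-r*dt) * [p*0.000000 + (1-p)*0.000000] = 0.000000
  V(0,0) = exp(-r*dt) * [p*1.424808 + (1-p)*0.000000] = 0.697971


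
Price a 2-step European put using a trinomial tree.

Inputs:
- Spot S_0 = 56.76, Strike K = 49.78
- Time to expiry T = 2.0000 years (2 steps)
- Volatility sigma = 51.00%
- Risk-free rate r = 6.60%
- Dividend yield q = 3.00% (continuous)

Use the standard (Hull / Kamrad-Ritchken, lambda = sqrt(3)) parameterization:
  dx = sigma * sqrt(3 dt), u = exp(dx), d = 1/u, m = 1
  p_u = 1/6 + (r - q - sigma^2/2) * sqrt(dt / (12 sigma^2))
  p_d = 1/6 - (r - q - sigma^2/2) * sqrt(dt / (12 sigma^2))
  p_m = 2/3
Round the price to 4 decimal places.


dt = T/N = 1.000000; dx = sigma*sqrt(3*dt) = 0.883346
u = exp(dx) = 2.418980; d = 1/u = 0.413397
p_u = 0.113432, p_m = 0.666667, p_d = 0.219902
Discount per step: exp(-r*dt) = 0.936131
Stock lattice S(k, j) with j the centered position index:
  k=0: S(0,+0) = 56.7600
  k=1: S(1,-1) = 23.4644; S(1,+0) = 56.7600; S(1,+1) = 137.3013
  k=2: S(2,-2) = 9.7001; S(2,-1) = 23.4644; S(2,+0) = 56.7600; S(2,+1) = 137.3013; S(2,+2) = 332.1291
Terminal payoffs V(N, j) = max(K - S_T, 0):
  V(2,-2) = 40.079863; V(2,-1) = 26.315563; V(2,+0) = 0.000000; V(2,+1) = 0.000000; V(2,+2) = 0.000000
Backward induction: V(k, j) = exp(-r*dt) * [p_u * V(k+1, j+1) + p_m * V(k+1, j) + p_d * V(k+1, j-1)]
  V(1,-1) = exp(-r*dt) * [p_u*0.000000 + p_m*26.315563 + p_d*40.079863] = 24.673921
  V(1,+0) = exp(-r*dt) * [p_u*0.000000 + p_m*0.000000 + p_d*26.315563] = 5.417238
  V(1,+1) = exp(-r*dt) * [p_u*0.000000 + p_m*0.000000 + p_d*0.000000] = 0.000000
  V(0,+0) = exp(-r*dt) * [p_u*0.000000 + p_m*5.417238 + p_d*24.673921] = 8.460124

Answer: Price = V(0,0) = 8.4601


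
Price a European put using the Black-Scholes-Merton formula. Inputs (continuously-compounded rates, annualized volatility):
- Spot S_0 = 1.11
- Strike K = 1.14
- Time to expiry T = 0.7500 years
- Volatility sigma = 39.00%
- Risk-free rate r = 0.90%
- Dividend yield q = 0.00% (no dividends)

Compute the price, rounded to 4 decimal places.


d1 = (ln(S/K) + (r - q + 0.5*sigma^2) * T) / (sigma * sqrt(T)) = 0.10990159
d2 = d1 - sigma * sqrt(T) = -0.22784831
exp(-rT) = 0.99327273; exp(-qT) = 1.00000000
P = K * exp(-rT) * N(-d2) - S_0 * exp(-qT) * N(-d1)
N(-d1) = 0.45624371; N(-d2) = 0.59011792
P = 1.1400 * 0.99327273 * 0.59011792 - 1.1100 * 1.00000000 * 0.45624371 = 0.1618

Answer: Price = 0.1618


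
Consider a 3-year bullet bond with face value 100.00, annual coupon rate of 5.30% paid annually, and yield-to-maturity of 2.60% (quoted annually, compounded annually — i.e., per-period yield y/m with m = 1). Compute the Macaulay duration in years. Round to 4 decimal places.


Answer: Macaulay duration = 2.8573 years

Derivation:
Coupon per period c = face * coupon_rate / m = 5.300000
Periods per year m = 1; per-period yield y/m = 0.026000
Number of cashflows N = 3
Cashflows (t years, CF_t, discount factor 1/(1+y/m)^(m*t), PV):
  t = 1.0000: CF_t = 5.300000, DF = 0.974659, PV = 5.165692
  t = 2.0000: CF_t = 5.300000, DF = 0.949960, PV = 5.034788
  t = 3.0000: CF_t = 105.300000, DF = 0.925887, PV = 97.495886
Price P = sum_t PV_t = 107.696365
Macaulay numerator sum_t t * PV_t:
  t * PV_t at t = 1.0000: 5.165692
  t * PV_t at t = 2.0000: 10.069575
  t * PV_t at t = 3.0000: 292.487657
Macaulay duration D = (sum_t t * PV_t) / P = 307.722924 / 107.696365 = 2.857319


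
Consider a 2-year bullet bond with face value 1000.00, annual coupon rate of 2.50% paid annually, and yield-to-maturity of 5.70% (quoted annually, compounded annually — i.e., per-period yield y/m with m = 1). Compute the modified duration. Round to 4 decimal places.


Coupon per period c = face * coupon_rate / m = 25.000000
Periods per year m = 1; per-period yield y/m = 0.057000
Number of cashflows N = 2
Cashflows (t years, CF_t, discount factor 1/(1+y/m)^(m*t), PV):
  t = 1.0000: CF_t = 25.000000, DF = 0.946074, PV = 23.651845
  t = 2.0000: CF_t = 1025.000000, DF = 0.895056, PV = 917.432014
Price P = sum_t PV_t = 941.083859
First compute Macaulay numerator sum_t t * PV_t:
  t * PV_t at t = 1.0000: 23.651845
  t * PV_t at t = 2.0000: 1834.864028
Macaulay duration D = 1858.515872 / 941.083859 = 1.974867
Modified duration = D / (1 + y/m) = 1.974867 / (1 + 0.057000) = 1.868370

Answer: Modified duration = 1.8684


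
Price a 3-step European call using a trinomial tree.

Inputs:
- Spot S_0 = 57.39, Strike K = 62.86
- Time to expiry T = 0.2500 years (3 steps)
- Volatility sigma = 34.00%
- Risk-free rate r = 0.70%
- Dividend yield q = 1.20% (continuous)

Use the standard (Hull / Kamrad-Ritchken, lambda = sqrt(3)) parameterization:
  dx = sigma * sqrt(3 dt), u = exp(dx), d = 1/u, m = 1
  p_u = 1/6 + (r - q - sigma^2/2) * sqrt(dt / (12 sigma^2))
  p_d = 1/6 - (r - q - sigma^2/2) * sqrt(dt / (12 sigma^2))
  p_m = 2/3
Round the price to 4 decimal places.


dt = T/N = 0.083333; dx = sigma*sqrt(3*dt) = 0.170000
u = exp(dx) = 1.185305; d = 1/u = 0.843665
p_u = 0.151275, p_m = 0.666667, p_d = 0.182059
Discount per step: exp(-r*dt) = 0.999417
Stock lattice S(k, j) with j the centered position index:
  k=0: S(0,+0) = 57.3900
  k=1: S(1,-1) = 48.4179; S(1,+0) = 57.3900; S(1,+1) = 68.0246
  k=2: S(2,-2) = 40.8485; S(2,-1) = 48.4179; S(2,+0) = 57.3900; S(2,+1) = 68.0246; S(2,+2) = 80.6299
  k=3: S(3,-3) = 34.4624; S(3,-2) = 40.8485; S(3,-1) = 48.4179; S(3,+0) = 57.3900; S(3,+1) = 68.0246; S(3,+2) = 80.6299; S(3,+3) = 95.5711
Terminal payoffs V(N, j) = max(S_T - K, 0):
  V(3,-3) = 0.000000; V(3,-2) = 0.000000; V(3,-1) = 0.000000; V(3,+0) = 0.000000; V(3,+1) = 5.164645; V(3,+2) = 17.769942; V(3,+3) = 32.711062
Backward induction: V(k, j) = exp(-r*dt) * [p_u * V(k+1, j+1) + p_m * V(k+1, j) + p_d * V(k+1, j-1)]
  V(2,-2) = exp(-r*dt) * [p_u*0.000000 + p_m*0.000000 + p_d*0.000000] = 0.000000
  V(2,-1) = exp(-r*dt) * [p_u*0.000000 + p_m*0.000000 + p_d*0.000000] = 0.000000
  V(2,+0) = exp(-r*dt) * [p_u*5.164645 + p_m*0.000000 + p_d*0.000000] = 0.780824
  V(2,+1) = exp(-r*dt) * [p_u*17.769942 + p_m*5.164645 + p_d*0.000000] = 6.127661
  V(2,+2) = exp(-r*dt) * [p_u*32.711062 + p_m*17.769942 + p_d*5.164645] = 17.724905
  V(1,-1) = exp(-r*dt) * [p_u*0.780824 + p_m*0.000000 + p_d*0.000000] = 0.118050
  V(1,+0) = exp(-r*dt) * [p_u*6.127661 + p_m*0.780824 + p_d*0.000000] = 1.446664
  V(1,+1) = exp(-r*dt) * [p_u*17.724905 + p_m*6.127661 + p_d*0.780824] = 6.904560
  V(0,+0) = exp(-r*dt) * [p_u*6.904560 + p_m*1.446664 + p_d*0.118050] = 2.029234

Answer: Price = V(0,0) = 2.0292
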